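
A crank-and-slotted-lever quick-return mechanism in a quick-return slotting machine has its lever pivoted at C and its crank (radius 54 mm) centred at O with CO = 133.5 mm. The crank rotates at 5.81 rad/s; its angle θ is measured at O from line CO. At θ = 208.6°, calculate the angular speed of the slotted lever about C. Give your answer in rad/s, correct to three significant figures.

ω = 5.81 rad/s
Crank pin A relative to C: A = (d + r cosθ, r sinθ); lever angle φ = atan2(r sinθ, d + r cosθ).
Differentiating tanφ: φ̇ = rω(d cosθ + r)/(d² + r² + 2dr cosθ).
d² + r² + 2dr cosθ = |CA|² = 0.00807949 m²;  d cosθ + r = -0.063211 m.
|ω_lever| = |0.054·5.81·-0.063211| / 0.00807949 = 2.4546 rad/s.

2.45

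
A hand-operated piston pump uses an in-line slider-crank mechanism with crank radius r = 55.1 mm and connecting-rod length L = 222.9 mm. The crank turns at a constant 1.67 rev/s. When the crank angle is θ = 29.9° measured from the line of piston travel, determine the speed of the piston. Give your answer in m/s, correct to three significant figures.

0.350

ω = 2π·1.67 = 10.49 rad/s
For an in-line slider-crank, x = r cosθ + √(L² − r² sin²θ), so v = −rω sinθ·[1 + r cosθ/√(L² − r² sin²θ)].
With r = 0.0551 m, L = 0.2229 m, θ = 29.9°: √(L² − r² sin²θ) = 0.2212 m.
v = −0.0551·10.49·0.49849·[1 + 0.0551·0.86690/0.2212] = -0.35044 m/s.
|v| = 0.35044 m/s.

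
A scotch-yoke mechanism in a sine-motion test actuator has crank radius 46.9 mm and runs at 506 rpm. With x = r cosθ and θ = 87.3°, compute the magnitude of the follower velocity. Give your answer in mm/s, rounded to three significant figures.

2480

ω = 52.99 rad/s (from 506 rpm).
x = r cosθ ⇒ ẋ = −rω sinθ.
|v| = rω|sinθ| = 0.0469·52.99·|sin 87.3°| = 2.4824 m/s = 2482.4 mm/s.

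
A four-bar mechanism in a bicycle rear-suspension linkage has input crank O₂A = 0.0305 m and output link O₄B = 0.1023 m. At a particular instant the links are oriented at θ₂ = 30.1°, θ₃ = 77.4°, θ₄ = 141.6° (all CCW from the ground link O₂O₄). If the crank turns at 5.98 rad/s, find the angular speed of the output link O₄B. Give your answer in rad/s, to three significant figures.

ω₂ = 5.98 rad/s
Differentiating the loop-closure r₂e^{iθ₂}+r₃e^{iθ₃}=r₁+r₄e^{iθ₄} gives r₂ω₂e^{iθ₂}+r₃ω₃e^{iθ₃}=r₄ω₄e^{iθ₄}.
Eliminating the other unknown: ω₄ = r₂ω₂ sin(θ₂−θ₃) / [r₄ sin(θ₄−θ₃)].
Numerator sine = -0.73491; denominator sine = +0.90032.
Result = 0.0305·5.98·(-0.73491) / (0.1023·(+0.90032)) = -1.4553 rad/s; magnitude 1.4553 rad/s.

1.46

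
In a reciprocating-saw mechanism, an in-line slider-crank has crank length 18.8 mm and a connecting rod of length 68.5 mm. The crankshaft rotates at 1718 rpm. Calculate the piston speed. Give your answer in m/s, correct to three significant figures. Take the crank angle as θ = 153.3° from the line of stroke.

1.14

ω = 2π·1718/60 = 179.9 rad/s
For an in-line slider-crank, x = r cosθ + √(L² − r² sin²θ), so v = −rω sinθ·[1 + r cosθ/√(L² − r² sin²θ)].
With r = 0.0188 m, L = 0.0685 m, θ = 153.3°: √(L² − r² sin²θ) = 0.067977 m.
v = −0.0188·179.9·0.44932·[1 + 0.0188·-0.89337/0.067977] = -1.1442 m/s.
|v| = 1.1442 m/s.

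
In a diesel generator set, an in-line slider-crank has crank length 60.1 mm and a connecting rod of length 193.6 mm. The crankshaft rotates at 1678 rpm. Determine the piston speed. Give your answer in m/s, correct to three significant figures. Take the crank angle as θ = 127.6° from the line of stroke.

6.73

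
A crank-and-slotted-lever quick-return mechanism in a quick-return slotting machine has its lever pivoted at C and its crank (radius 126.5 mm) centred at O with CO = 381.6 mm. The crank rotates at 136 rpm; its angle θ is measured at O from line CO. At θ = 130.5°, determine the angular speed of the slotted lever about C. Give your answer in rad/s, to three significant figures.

2.21

ω = 14.24 rad/s (from 136 rpm).
Crank pin A relative to C: A = (d + r cosθ, r sinθ); lever angle φ = atan2(r sinθ, d + r cosθ).
Differentiating tanφ: φ̇ = rω(d cosθ + r)/(d² + r² + 2dr cosθ).
d² + r² + 2dr cosθ = |CA|² = 0.09892 m²;  d cosθ + r = -0.12133 m.
|ω_lever| = |0.1265·14.24·-0.12133| / 0.09892 = 2.2097 rad/s.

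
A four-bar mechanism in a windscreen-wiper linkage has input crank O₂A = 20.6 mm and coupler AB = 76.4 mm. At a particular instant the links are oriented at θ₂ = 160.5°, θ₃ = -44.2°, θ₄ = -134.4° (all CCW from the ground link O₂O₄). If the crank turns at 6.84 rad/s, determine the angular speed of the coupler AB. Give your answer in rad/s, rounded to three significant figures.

1.67

ω₂ = 6.84 rad/s
Differentiating the loop-closure r₂e^{iθ₂}+r₃e^{iθ₃}=r₁+r₄e^{iθ₄} gives r₂ω₂e^{iθ₂}+r₃ω₃e^{iθ₃}=r₄ω₄e^{iθ₄}.
Eliminating the other unknown: ω₃ = r₂ω₂ sin(θ₄−θ₂) / [r₃ sin(θ₃−θ₄)].
Numerator sine = +0.90704; denominator sine = +0.99999.
Result = 0.0206·6.84·(+0.90704) / (0.0764·(+0.99999)) = +1.6729 rad/s; magnitude 1.6729 rad/s.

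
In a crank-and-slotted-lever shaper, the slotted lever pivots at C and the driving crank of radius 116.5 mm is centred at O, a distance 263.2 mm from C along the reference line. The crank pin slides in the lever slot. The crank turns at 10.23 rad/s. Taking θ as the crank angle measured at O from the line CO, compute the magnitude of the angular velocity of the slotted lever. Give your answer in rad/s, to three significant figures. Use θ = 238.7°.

0.473

ω = 10.23 rad/s
Crank pin A relative to C: A = (d + r cosθ, r sinθ); lever angle φ = atan2(r sinθ, d + r cosθ).
Differentiating tanφ: φ̇ = rω(d cosθ + r)/(d² + r² + 2dr cosθ).
d² + r² + 2dr cosθ = |CA|² = 0.0509867 m²;  d cosθ + r = -0.020237 m.
|ω_lever| = |0.1165·10.23·-0.020237| / 0.0509867 = 0.47304 rad/s.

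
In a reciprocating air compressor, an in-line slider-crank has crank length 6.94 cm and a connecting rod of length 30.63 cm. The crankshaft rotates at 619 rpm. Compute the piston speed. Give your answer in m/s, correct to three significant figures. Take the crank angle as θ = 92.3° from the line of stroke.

4.45

ω = 2π·619/60 = 64.82 rad/s
For an in-line slider-crank, x = r cosθ + √(L² − r² sin²θ), so v = −rω sinθ·[1 + r cosθ/√(L² − r² sin²θ)].
With r = 0.0694 m, L = 0.3063 m, θ = 92.3°: √(L² − r² sin²θ) = 0.29835 m.
v = −0.0694·64.82·0.99919·[1 + 0.0694·-0.04013/0.29835] = -4.453 m/s.
|v| = 4.453 m/s.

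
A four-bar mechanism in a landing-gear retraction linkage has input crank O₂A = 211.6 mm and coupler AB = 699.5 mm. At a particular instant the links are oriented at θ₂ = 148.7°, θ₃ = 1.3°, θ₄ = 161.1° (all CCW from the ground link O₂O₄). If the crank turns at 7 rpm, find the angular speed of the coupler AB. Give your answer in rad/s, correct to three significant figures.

ω₂ = 0.733 rad/s (from 7 rpm).
Differentiating the loop-closure r₂e^{iθ₂}+r₃e^{iθ₃}=r₁+r₄e^{iθ₄} gives r₂ω₂e^{iθ₂}+r₃ω₃e^{iθ₃}=r₄ω₄e^{iθ₄}.
Eliminating the other unknown: ω₃ = r₂ω₂ sin(θ₄−θ₂) / [r₃ sin(θ₃−θ₄)].
Numerator sine = +0.21474; denominator sine = -0.34530.
Result = 0.2116·0.733·(+0.21474) / (0.6995·(-0.34530)) = -0.1379 rad/s; magnitude 0.1379 rad/s.

0.138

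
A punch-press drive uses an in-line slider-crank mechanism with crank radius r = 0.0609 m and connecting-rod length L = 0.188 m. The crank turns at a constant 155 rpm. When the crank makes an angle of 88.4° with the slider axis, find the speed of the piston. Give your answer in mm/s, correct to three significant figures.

998

ω = 2π·155/60 = 16.23 rad/s
For an in-line slider-crank, x = r cosθ + √(L² − r² sin²θ), so v = −rω sinθ·[1 + r cosθ/√(L² − r² sin²θ)].
With r = 0.0609 m, L = 0.188 m, θ = 88.4°: √(L² − r² sin²θ) = 0.17787 m.
v = −0.0609·16.23·0.99961·[1 + 0.0609·0.02792/0.17787] = -0.99756 m/s.
|v| = 0.99756 m/s = 997.56 mm/s.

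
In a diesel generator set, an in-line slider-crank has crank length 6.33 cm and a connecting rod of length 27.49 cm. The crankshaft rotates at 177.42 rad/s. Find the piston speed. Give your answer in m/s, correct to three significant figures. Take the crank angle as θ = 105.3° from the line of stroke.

ω = 177.4 rad/s
For an in-line slider-crank, x = r cosθ + √(L² − r² sin²θ), so v = −rω sinθ·[1 + r cosθ/√(L² − r² sin²θ)].
With r = 0.0633 m, L = 0.2749 m, θ = 105.3°: √(L² − r² sin²θ) = 0.26803 m.
v = −0.0633·177.4·0.96456·[1 + 0.0633·-0.26387/0.26803] = -10.158 m/s.
|v| = 10.158 m/s.

10.2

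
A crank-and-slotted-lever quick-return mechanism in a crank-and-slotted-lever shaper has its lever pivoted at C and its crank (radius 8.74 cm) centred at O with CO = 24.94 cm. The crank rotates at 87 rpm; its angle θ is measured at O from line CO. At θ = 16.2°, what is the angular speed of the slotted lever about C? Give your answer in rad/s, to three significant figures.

2.33

ω = 9.111 rad/s (from 87 rpm).
Crank pin A relative to C: A = (d + r cosθ, r sinθ); lever angle φ = atan2(r sinθ, d + r cosθ).
Differentiating tanφ: φ̇ = rω(d cosθ + r)/(d² + r² + 2dr cosθ).
d² + r² + 2dr cosθ = |CA|² = 0.111703 m²;  d cosθ + r = +0.3269 m.
|ω_lever| = |0.0874·9.111·+0.3269| / 0.111703 = 2.3303 rad/s.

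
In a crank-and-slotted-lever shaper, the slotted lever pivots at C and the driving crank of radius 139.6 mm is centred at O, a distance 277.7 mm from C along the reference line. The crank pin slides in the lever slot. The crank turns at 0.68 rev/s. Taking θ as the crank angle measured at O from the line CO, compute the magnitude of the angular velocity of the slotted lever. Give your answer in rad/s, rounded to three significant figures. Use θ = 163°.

3.35

ω = 4.273 rad/s (from 0.68 rev/s).
Crank pin A relative to C: A = (d + r cosθ, r sinθ); lever angle φ = atan2(r sinθ, d + r cosθ).
Differentiating tanφ: φ̇ = rω(d cosθ + r)/(d² + r² + 2dr cosθ).
d² + r² + 2dr cosθ = |CA|² = 0.0224595 m²;  d cosθ + r = -0.12597 m.
|ω_lever| = |0.1396·4.273·-0.12597| / 0.0224595 = 3.3452 rad/s.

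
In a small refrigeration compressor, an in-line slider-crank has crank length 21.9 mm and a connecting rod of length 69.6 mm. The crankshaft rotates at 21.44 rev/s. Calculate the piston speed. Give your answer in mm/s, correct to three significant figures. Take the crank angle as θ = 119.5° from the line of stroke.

ω = 2π·21.4 = 134.7 rad/s
For an in-line slider-crank, x = r cosθ + √(L² − r² sin²θ), so v = −rω sinθ·[1 + r cosθ/√(L² − r² sin²θ)].
With r = 0.0219 m, L = 0.0696 m, θ = 119.5°: √(L² − r² sin²θ) = 0.066939 m.
v = −0.0219·134.7·0.87036·[1 + 0.0219·-0.49242/0.066939] = -2.154 m/s.
|v| = 2.154 m/s = 2154 mm/s.

2150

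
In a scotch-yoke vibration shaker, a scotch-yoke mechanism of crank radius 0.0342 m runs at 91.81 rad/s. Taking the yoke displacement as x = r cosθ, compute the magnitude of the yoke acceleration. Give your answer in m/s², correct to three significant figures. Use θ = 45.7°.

201

ω = 91.81 rad/s
x = r cosθ ⇒ ẍ = −rω² cosθ (ω constant).
|a| = rω²|cosθ| = 0.0342·(91.81)²·|cos 45.7°| = 201.34 m/s².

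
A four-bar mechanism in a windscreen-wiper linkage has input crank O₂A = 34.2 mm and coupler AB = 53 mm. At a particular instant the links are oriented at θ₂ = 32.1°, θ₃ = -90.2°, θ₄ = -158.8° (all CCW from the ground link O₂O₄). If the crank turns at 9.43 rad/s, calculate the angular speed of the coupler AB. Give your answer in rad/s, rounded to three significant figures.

1.24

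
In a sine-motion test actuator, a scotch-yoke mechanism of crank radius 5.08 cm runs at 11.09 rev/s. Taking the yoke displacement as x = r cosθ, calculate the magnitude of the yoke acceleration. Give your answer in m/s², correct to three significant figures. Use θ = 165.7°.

ω = 69.68 rad/s (from 11.09 rev/s).
x = r cosθ ⇒ ẍ = −rω² cosθ (ω constant).
|a| = rω²|cosθ| = 0.0508·(69.68)²·|cos 165.7°| = 239.01 m/s².

239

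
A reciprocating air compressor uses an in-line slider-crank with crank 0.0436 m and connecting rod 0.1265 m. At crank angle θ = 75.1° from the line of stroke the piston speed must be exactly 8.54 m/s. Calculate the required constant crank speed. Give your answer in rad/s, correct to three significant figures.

185

For an in-line slider-crank, |v_piston| = rω|sinθ|·[1 + r cosθ/√(L² − r² sin²θ)].
With r = 0.0436 m, L = 0.1265 m, θ = 75.1°: the bracketed kinematic factor |dx/dθ| = 0.046094 m.
ω = v/|dx/dθ| = 8.54/0.046094 = 185.27 rad/s.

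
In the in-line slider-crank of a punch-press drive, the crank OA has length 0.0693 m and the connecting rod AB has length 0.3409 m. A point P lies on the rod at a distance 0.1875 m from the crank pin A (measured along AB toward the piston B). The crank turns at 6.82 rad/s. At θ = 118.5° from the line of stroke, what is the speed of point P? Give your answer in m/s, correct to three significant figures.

ω = 6.82 rad/s.  Crank-pin speed |V_A| = rω = 0.47263 m/s, perpendicular to OA.
Rod angle: sinφ = −(r/L) sinθ ⇒ φ = -10.291°; ω_rod = −rω cosθ/√(L²−r²sin²θ) = +0.67235 rad/s.
V_P = V_A + ω_rod × AP, with AP = 0.1875 m along the rod.
Components: V_Px = −rω sinθ − a·ω_rod·sinφ = -0.39283 m/s;  V_Py = rω cosθ + a·ω_rod·cosφ = -0.10148 m/s.
|V_P| = √(V_Px² + V_Py²) = 0.40573 m/s.

0.406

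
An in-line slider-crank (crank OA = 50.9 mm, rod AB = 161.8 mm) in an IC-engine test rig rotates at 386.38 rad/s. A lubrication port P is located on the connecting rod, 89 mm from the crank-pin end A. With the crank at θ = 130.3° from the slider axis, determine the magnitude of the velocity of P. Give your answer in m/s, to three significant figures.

ω = 386.4 rad/s.  Crank-pin speed |V_A| = rω = 19.667 m/s, perpendicular to OA.
Rod angle: sinφ = −(r/L) sinθ ⇒ φ = -13.882°; ω_rod = −rω cosθ/√(L²−r²sin²θ) = +80.982 rad/s.
V_P = V_A + ω_rod × AP, with AP = 0.089 m along the rod.
Components: V_Px = −rω sinθ − a·ω_rod·sinφ = -13.27 m/s;  V_Py = rω cosθ + a·ω_rod·cosφ = -5.7233 m/s.
|V_P| = √(V_Px² + V_Py²) = 14.452 m/s.

14.5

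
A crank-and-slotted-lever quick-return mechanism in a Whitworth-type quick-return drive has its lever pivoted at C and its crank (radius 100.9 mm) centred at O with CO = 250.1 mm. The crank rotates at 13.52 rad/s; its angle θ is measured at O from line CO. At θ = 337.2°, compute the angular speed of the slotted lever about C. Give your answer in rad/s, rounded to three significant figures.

ω = 13.52 rad/s
Crank pin A relative to C: A = (d + r cosθ, r sinθ); lever angle φ = atan2(r sinθ, d + r cosθ).
Differentiating tanφ: φ̇ = rω(d cosθ + r)/(d² + r² + 2dr cosθ).
d² + r² + 2dr cosθ = |CA|² = 0.119257 m²;  d cosθ + r = +0.33146 m.
|ω_lever| = |0.1009·13.52·+0.33146| / 0.119257 = 3.7915 rad/s.

3.79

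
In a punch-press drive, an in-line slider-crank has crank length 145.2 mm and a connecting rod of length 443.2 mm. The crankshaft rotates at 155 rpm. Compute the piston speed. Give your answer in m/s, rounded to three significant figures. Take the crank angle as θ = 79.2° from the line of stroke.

ω = 2π·155/60 = 16.23 rad/s
For an in-line slider-crank, x = r cosθ + √(L² − r² sin²θ), so v = −rω sinθ·[1 + r cosθ/√(L² − r² sin²θ)].
With r = 0.1452 m, L = 0.4432 m, θ = 79.2°: √(L² − r² sin²θ) = 0.41962 m.
v = −0.1452·16.23·0.98229·[1 + 0.1452·0.18738/0.41962] = -2.4652 m/s.
|v| = 2.4652 m/s.

2.47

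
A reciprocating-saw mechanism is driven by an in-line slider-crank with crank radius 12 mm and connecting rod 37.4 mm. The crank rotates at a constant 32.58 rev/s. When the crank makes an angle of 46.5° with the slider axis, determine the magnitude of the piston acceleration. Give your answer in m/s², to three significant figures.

342

ω = 2π·32.6 = 204.7 rad/s
x(θ) = r cosθ + √(L² − r² sin²θ); with ω constant, a = ω²·d²x/dθ².
d²x/dθ² = −r cosθ − r²(cos2θ)/√u − r⁴ sin²2θ/(4u^{3/2}),  u = L² − r² sin²θ = 0.00132299 m².
Substituting r = 0.012 m, L = 0.0374 m, θ = 46.5°: d²x/dθ² = -0.0081605 m.
a = ω²·d²x/dθ² = (204.7)²·(-0.0081605) = -341.96 m/s²;  |a| = 341.96 m/s².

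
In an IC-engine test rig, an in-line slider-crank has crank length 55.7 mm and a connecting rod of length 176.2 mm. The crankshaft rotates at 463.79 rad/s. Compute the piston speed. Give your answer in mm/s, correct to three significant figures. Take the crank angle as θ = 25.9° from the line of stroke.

ω = 463.8 rad/s
For an in-line slider-crank, x = r cosθ + √(L² − r² sin²θ), so v = −rω sinθ·[1 + r cosθ/√(L² − r² sin²θ)].
With r = 0.0557 m, L = 0.1762 m, θ = 25.9°: √(L² − r² sin²θ) = 0.17451 m.
v = −0.0557·463.8·0.43680·[1 + 0.0557·0.89956/0.17451] = -14.524 m/s.
|v| = 14.524 m/s = 14524 mm/s.

14500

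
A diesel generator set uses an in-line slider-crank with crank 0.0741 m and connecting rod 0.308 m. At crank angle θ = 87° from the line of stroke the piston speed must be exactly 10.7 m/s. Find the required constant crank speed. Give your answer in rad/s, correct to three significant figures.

For an in-line slider-crank, |v_piston| = rω|sinθ|·[1 + r cosθ/√(L² − r² sin²θ)].
With r = 0.0741 m, L = 0.308 m, θ = 87°: the bracketed kinematic factor |dx/dθ| = 0.074958 m.
ω = v/|dx/dθ| = 10.7/0.074958 = 142.75 rad/s.

143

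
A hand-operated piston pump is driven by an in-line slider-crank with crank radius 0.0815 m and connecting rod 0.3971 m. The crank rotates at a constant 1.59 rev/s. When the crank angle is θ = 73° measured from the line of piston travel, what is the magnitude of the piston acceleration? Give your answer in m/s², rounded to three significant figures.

0.973

ω = 2π·1.59 = 9.99 rad/s
x(θ) = r cosθ + √(L² − r² sin²θ); with ω constant, a = ω²·d²x/dθ².
d²x/dθ² = −r cosθ − r²(cos2θ)/√u − r⁴ sin²2θ/(4u^{3/2}),  u = L² − r² sin²θ = 0.151614 m².
Substituting r = 0.0815 m, L = 0.3971 m, θ = 73°: d²x/dθ² = -0.0097444 m.
a = ω²·d²x/dθ² = (9.99)²·(-0.0097444) = -0.97255 m/s²;  |a| = 0.97255 m/s².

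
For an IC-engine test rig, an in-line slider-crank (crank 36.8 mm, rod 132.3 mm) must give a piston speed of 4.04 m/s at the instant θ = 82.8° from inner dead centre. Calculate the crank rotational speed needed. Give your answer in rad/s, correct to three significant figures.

107

For an in-line slider-crank, |v_piston| = rω|sinθ|·[1 + r cosθ/√(L² − r² sin²θ)].
With r = 0.0368 m, L = 0.1323 m, θ = 82.8°: the bracketed kinematic factor |dx/dθ| = 0.037834 m.
ω = v/|dx/dθ| = 4.04/0.037834 = 106.78 rad/s.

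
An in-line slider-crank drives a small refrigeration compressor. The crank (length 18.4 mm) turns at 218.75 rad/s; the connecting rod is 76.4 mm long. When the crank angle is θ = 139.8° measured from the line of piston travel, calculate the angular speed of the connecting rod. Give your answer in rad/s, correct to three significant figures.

40.7

ω = 218.8 rad/s
The rod makes angle φ with the slider axis where L sinφ = r sinθ; differentiating, L cosφ·φ̇ = r ω cosθ.
L cosφ = √(L² − r² sin²θ) = 0.075471 m.
|ω_rod| = r ω |cosθ| / √(L² − r² sin²θ) = 0.0184·218.8·0.76380/0.075471 = 40.734 rad/s.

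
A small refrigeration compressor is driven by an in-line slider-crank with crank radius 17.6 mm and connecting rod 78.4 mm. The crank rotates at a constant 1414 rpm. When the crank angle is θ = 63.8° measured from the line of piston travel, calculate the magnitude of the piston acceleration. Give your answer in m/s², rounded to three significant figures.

117

ω = 2π·1414/60 = 148.1 rad/s
x(θ) = r cosθ + √(L² − r² sin²θ); with ω constant, a = ω²·d²x/dθ².
d²x/dθ² = −r cosθ − r²(cos2θ)/√u − r⁴ sin²2θ/(4u^{3/2}),  u = L² − r² sin²θ = 0.00589718 m².
Substituting r = 0.0176 m, L = 0.0784 m, θ = 63.8°: d²x/dθ² = -0.0053426 m.
a = ω²·d²x/dθ² = (148.1)²·(-0.0053426) = -117.14 m/s²;  |a| = 117.14 m/s².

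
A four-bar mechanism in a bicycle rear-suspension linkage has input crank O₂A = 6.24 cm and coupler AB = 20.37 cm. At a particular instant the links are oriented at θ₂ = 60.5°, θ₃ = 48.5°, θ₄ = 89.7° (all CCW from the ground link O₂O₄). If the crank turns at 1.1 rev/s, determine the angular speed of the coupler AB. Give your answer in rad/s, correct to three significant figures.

ω₂ = 6.912 rad/s (from 1.1 rev/s).
Differentiating the loop-closure r₂e^{iθ₂}+r₃e^{iθ₃}=r₁+r₄e^{iθ₄} gives r₂ω₂e^{iθ₂}+r₃ω₃e^{iθ₃}=r₄ω₄e^{iθ₄}.
Eliminating the other unknown: ω₃ = r₂ω₂ sin(θ₄−θ₂) / [r₃ sin(θ₃−θ₄)].
Numerator sine = +0.48786; denominator sine = -0.65869.
Result = 0.0624·6.912·(+0.48786) / (0.2037·(-0.65869)) = -1.5681 rad/s; magnitude 1.5681 rad/s.

1.57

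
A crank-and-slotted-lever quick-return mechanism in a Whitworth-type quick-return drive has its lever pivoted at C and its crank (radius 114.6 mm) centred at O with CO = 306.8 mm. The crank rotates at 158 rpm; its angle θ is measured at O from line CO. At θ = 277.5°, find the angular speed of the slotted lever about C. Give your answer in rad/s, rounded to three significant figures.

ω = 16.55 rad/s (from 158 rpm).
Crank pin A relative to C: A = (d + r cosθ, r sinθ); lever angle φ = atan2(r sinθ, d + r cosθ).
Differentiating tanφ: φ̇ = rω(d cosθ + r)/(d² + r² + 2dr cosθ).
d² + r² + 2dr cosθ = |CA|² = 0.116438 m²;  d cosθ + r = +0.15465 m.
|ω_lever| = |0.1146·16.55·+0.15465| / 0.116438 = 2.5183 rad/s.

2.52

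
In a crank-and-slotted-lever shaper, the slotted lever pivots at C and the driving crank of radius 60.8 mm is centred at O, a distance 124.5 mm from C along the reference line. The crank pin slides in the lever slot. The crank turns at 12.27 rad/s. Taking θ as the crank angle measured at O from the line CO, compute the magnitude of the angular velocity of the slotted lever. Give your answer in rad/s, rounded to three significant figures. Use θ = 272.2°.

ω = 12.27 rad/s
Crank pin A relative to C: A = (d + r cosθ, r sinθ); lever angle φ = atan2(r sinθ, d + r cosθ).
Differentiating tanφ: φ̇ = rω(d cosθ + r)/(d² + r² + 2dr cosθ).
d² + r² + 2dr cosθ = |CA|² = 0.0197781 m²;  d cosθ + r = +0.065579 m.
|ω_lever| = |0.0608·12.27·+0.065579| / 0.0197781 = 2.4736 rad/s.

2.47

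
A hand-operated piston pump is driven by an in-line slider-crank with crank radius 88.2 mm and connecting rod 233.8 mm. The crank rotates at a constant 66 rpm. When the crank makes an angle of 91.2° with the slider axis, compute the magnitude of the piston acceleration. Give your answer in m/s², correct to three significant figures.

1.80

ω = 2π·66/60 = 6.912 rad/s
x(θ) = r cosθ + √(L² − r² sin²θ); with ω constant, a = ω²·d²x/dθ².
d²x/dθ² = −r cosθ − r²(cos2θ)/√u − r⁴ sin²2θ/(4u^{3/2}),  u = L² − r² sin²θ = 0.0468866 m².
Substituting r = 0.0882 m, L = 0.2338 m, θ = 91.2°: d²x/dθ² = +0.037739 m.
a = ω²·d²x/dθ² = (6.912)²·(+0.037739) = +1.8028 m/s²;  |a| = 1.8028 m/s².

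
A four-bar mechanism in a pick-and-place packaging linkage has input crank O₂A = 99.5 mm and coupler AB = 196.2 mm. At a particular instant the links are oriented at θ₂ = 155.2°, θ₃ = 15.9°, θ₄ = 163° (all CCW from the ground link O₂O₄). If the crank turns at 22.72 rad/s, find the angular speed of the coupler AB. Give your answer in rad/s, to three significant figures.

2.88

ω₂ = 22.72 rad/s
Differentiating the loop-closure r₂e^{iθ₂}+r₃e^{iθ₃}=r₁+r₄e^{iθ₄} gives r₂ω₂e^{iθ₂}+r₃ω₃e^{iθ₃}=r₄ω₄e^{iθ₄}.
Eliminating the other unknown: ω₃ = r₂ω₂ sin(θ₄−θ₂) / [r₃ sin(θ₃−θ₄)].
Numerator sine = +0.13572; denominator sine = -0.54317.
Result = 0.0995·22.72·(+0.13572) / (0.1962·(-0.54317)) = -2.8789 rad/s; magnitude 2.8789 rad/s.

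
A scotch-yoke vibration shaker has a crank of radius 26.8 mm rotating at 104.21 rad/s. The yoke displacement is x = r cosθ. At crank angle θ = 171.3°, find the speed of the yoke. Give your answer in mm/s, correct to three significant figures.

422

ω = 104.2 rad/s
x = r cosθ ⇒ ẋ = −rω sinθ.
|v| = rω|sinθ| = 0.0268·104.2·|sin 171.3°| = 0.42245 m/s = 422.45 mm/s.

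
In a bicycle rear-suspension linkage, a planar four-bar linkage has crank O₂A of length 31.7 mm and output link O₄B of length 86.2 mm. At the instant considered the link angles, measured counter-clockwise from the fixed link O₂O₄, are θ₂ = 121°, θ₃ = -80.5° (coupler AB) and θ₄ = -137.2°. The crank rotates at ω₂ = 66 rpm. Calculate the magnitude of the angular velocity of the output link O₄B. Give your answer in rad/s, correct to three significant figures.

1.11

ω₂ = 6.912 rad/s (from 66 rpm).
Differentiating the loop-closure r₂e^{iθ₂}+r₃e^{iθ₃}=r₁+r₄e^{iθ₄} gives r₂ω₂e^{iθ₂}+r₃ω₃e^{iθ₃}=r₄ω₄e^{iθ₄}.
Eliminating the other unknown: ω₄ = r₂ω₂ sin(θ₂−θ₃) / [r₄ sin(θ₄−θ₃)].
Numerator sine = -0.36650; denominator sine = -0.83581.
Result = 0.0317·6.912·(-0.36650) / (0.0862·(-0.83581)) = +1.1145 rad/s; magnitude 1.1145 rad/s.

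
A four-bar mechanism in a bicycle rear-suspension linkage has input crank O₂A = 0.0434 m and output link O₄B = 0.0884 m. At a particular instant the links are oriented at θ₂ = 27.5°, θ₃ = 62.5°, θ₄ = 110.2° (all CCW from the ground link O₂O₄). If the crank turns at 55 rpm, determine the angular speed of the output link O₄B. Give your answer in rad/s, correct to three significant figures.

2.19

ω₂ = 5.76 rad/s (from 55 rpm).
Differentiating the loop-closure r₂e^{iθ₂}+r₃e^{iθ₃}=r₁+r₄e^{iθ₄} gives r₂ω₂e^{iθ₂}+r₃ω₃e^{iθ₃}=r₄ω₄e^{iθ₄}.
Eliminating the other unknown: ω₄ = r₂ω₂ sin(θ₂−θ₃) / [r₄ sin(θ₄−θ₃)].
Numerator sine = -0.57358; denominator sine = +0.73963.
Result = 0.0434·5.76·(-0.57358) / (0.0884·(+0.73963)) = -2.1928 rad/s; magnitude 2.1928 rad/s.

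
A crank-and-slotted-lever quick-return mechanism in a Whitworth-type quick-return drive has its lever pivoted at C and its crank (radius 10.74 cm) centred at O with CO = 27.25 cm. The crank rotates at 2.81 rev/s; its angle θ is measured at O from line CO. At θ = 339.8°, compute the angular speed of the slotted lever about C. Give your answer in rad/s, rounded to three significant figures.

4.89

ω = 17.66 rad/s (from 2.81 rev/s).
Crank pin A relative to C: A = (d + r cosθ, r sinθ); lever angle φ = atan2(r sinθ, d + r cosθ).
Differentiating tanφ: φ̇ = rω(d cosθ + r)/(d² + r² + 2dr cosθ).
d² + r² + 2dr cosθ = |CA|² = 0.140724 m²;  d cosθ + r = +0.36314 m.
|ω_lever| = |0.1074·17.66·+0.36314| / 0.140724 = 4.8932 rad/s.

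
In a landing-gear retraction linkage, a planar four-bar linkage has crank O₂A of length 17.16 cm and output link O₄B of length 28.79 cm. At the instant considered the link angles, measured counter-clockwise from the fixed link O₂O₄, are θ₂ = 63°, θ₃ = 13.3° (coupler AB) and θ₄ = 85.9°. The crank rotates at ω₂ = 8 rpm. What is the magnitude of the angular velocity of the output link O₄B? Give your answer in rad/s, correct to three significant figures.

0.399

ω₂ = 0.8378 rad/s (from 8 rpm).
Differentiating the loop-closure r₂e^{iθ₂}+r₃e^{iθ₃}=r₁+r₄e^{iθ₄} gives r₂ω₂e^{iθ₂}+r₃ω₃e^{iθ₃}=r₄ω₄e^{iθ₄}.
Eliminating the other unknown: ω₄ = r₂ω₂ sin(θ₂−θ₃) / [r₄ sin(θ₄−θ₃)].
Numerator sine = +0.76267; denominator sine = +0.95424.
Result = 0.1716·0.8378·(+0.76267) / (0.2879·(+0.95424)) = +0.39909 rad/s; magnitude 0.39909 rad/s.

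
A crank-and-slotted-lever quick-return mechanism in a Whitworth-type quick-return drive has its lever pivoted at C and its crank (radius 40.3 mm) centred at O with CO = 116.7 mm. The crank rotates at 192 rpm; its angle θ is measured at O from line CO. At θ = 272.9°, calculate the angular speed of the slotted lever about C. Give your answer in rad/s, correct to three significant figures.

2.38

ω = 20.11 rad/s (from 192 rpm).
Crank pin A relative to C: A = (d + r cosθ, r sinθ); lever angle φ = atan2(r sinθ, d + r cosθ).
Differentiating tanφ: φ̇ = rω(d cosθ + r)/(d² + r² + 2dr cosθ).
d² + r² + 2dr cosθ = |CA|² = 0.0157189 m²;  d cosθ + r = +0.046204 m.
|ω_lever| = |0.0403·20.11·+0.046204| / 0.0157189 = 2.3817 rad/s.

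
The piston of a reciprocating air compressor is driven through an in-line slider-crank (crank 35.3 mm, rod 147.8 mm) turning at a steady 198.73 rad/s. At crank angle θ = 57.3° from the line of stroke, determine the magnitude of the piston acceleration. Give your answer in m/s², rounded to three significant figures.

616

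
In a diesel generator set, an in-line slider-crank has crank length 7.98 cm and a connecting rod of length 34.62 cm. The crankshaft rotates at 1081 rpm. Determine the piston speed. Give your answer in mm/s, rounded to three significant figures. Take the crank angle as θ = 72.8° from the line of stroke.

ω = 2π·1081/60 = 113.2 rad/s
For an in-line slider-crank, x = r cosθ + √(L² − r² sin²θ), so v = −rω sinθ·[1 + r cosθ/√(L² − r² sin²θ)].
With r = 0.0798 m, L = 0.3462 m, θ = 72.8°: √(L² − r² sin²θ) = 0.3377 m.
v = −0.0798·113.2·0.95528·[1 + 0.0798·0.29571/0.3377] = -9.2325 m/s.
|v| = 9.2325 m/s = 9232.5 mm/s.

9230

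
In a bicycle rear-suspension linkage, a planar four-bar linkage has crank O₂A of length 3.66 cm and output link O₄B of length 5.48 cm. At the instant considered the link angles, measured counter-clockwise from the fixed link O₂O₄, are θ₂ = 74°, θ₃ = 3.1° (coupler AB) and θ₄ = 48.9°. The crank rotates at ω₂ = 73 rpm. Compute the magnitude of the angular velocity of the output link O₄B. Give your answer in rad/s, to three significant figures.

ω₂ = 7.645 rad/s (from 73 rpm).
Differentiating the loop-closure r₂e^{iθ₂}+r₃e^{iθ₃}=r₁+r₄e^{iθ₄} gives r₂ω₂e^{iθ₂}+r₃ω₃e^{iθ₃}=r₄ω₄e^{iθ₄}.
Eliminating the other unknown: ω₄ = r₂ω₂ sin(θ₂−θ₃) / [r₄ sin(θ₄−θ₃)].
Numerator sine = +0.94495; denominator sine = +0.71691.
Result = 0.0366·7.645·(+0.94495) / (0.0548·(+0.71691)) = +6.7297 rad/s; magnitude 6.7297 rad/s.

6.73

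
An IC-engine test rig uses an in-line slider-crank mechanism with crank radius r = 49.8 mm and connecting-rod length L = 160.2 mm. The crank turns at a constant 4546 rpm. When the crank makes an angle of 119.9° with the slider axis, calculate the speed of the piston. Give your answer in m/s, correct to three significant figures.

ω = 2π·4546/60 = 476.1 rad/s
For an in-line slider-crank, x = r cosθ + √(L² − r² sin²θ), so v = −rω sinθ·[1 + r cosθ/√(L² − r² sin²θ)].
With r = 0.0498 m, L = 0.1602 m, θ = 119.9°: √(L² − r² sin²θ) = 0.15427 m.
v = −0.0498·476.1·0.86690·[1 + 0.0498·-0.49849/0.15427] = -17.245 m/s.
|v| = 17.245 m/s.

17.2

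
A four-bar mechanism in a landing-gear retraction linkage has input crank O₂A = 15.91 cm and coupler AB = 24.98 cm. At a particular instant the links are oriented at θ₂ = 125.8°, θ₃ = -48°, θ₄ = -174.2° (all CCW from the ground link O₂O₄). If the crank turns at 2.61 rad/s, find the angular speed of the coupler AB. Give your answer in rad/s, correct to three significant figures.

ω₂ = 2.61 rad/s
Differentiating the loop-closure r₂e^{iθ₂}+r₃e^{iθ₃}=r₁+r₄e^{iθ₄} gives r₂ω₂e^{iθ₂}+r₃ω₃e^{iθ₃}=r₄ω₄e^{iθ₄}.
Eliminating the other unknown: ω₃ = r₂ω₂ sin(θ₄−θ₂) / [r₃ sin(θ₃−θ₄)].
Numerator sine = +0.86603; denominator sine = +0.80696.
Result = 0.1591·2.61·(+0.86603) / (0.2498·(+0.80696)) = +1.784 rad/s; magnitude 1.784 rad/s.

1.78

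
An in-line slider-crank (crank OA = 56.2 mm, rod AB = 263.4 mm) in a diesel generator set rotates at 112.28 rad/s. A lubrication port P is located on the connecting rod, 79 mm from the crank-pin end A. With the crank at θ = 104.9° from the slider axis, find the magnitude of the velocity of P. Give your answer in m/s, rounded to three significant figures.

ω = 112.3 rad/s.  Crank-pin speed |V_A| = rω = 6.3101 m/s, perpendicular to OA.
Rod angle: sinφ = −(r/L) sinθ ⇒ φ = -11.899°; ω_rod = −rω cosθ/√(L²−r²sin²θ) = +6.2953 rad/s.
V_P = V_A + ω_rod × AP, with AP = 0.079 m along the rod.
Components: V_Px = −rω sinθ − a·ω_rod·sinφ = -5.9954 m/s;  V_Py = rω cosθ + a·ω_rod·cosφ = -1.1359 m/s.
|V_P| = √(V_Px² + V_Py²) = 6.1021 m/s.

6.10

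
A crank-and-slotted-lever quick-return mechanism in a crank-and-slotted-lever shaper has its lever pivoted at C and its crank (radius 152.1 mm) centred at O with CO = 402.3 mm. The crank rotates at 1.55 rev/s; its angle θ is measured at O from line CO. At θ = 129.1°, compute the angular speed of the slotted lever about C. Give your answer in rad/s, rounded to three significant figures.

ω = 9.739 rad/s (from 1.55 rev/s).
Crank pin A relative to C: A = (d + r cosθ, r sinθ); lever angle φ = atan2(r sinθ, d + r cosθ).
Differentiating tanφ: φ̇ = rω(d cosθ + r)/(d² + r² + 2dr cosθ).
d² + r² + 2dr cosθ = |CA|² = 0.107798 m²;  d cosθ + r = -0.10162 m.
|ω_lever| = |0.1521·9.739·-0.10162| / 0.107798 = 1.3964 rad/s.

1.40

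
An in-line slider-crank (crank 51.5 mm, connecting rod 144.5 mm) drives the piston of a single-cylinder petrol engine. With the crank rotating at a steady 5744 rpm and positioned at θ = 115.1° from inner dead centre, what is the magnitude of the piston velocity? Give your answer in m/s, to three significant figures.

23.6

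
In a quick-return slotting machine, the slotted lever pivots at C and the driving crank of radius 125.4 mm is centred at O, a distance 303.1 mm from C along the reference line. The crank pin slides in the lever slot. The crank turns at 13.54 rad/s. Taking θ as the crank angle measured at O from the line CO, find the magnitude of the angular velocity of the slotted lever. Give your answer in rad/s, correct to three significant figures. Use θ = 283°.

2.64

ω = 13.54 rad/s
Crank pin A relative to C: A = (d + r cosθ, r sinθ); lever angle φ = atan2(r sinθ, d + r cosθ).
Differentiating tanφ: φ̇ = rω(d cosθ + r)/(d² + r² + 2dr cosθ).
d² + r² + 2dr cosθ = |CA|² = 0.124695 m²;  d cosθ + r = +0.19358 m.
|ω_lever| = |0.1254·13.54·+0.19358| / 0.124695 = 2.6359 rad/s.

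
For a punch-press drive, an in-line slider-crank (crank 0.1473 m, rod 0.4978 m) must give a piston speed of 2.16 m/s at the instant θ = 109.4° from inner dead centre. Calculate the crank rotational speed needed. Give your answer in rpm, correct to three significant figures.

For an in-line slider-crank, |v_piston| = rω|sinθ|·[1 + r cosθ/√(L² − r² sin²θ)].
With r = 0.1473 m, L = 0.4978 m, θ = 109.4°: the bracketed kinematic factor |dx/dθ| = 0.12472 m.
ω = v/|dx/dθ| = 2.16/0.12472 = 17.319 rad/s.
N = 60ω/(2π) = 165.39 rpm.

165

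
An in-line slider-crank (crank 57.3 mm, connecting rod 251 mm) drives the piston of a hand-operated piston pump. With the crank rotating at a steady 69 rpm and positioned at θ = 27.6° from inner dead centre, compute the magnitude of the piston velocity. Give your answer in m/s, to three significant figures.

0.231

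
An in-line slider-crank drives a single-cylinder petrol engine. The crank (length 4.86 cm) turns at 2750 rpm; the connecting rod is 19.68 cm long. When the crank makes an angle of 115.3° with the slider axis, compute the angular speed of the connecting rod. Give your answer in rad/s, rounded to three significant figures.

ω = 288 rad/s (converted from 2750 rpm).
The rod makes angle φ with the slider axis where L sinφ = r sinθ; differentiating, L cosφ·φ̇ = r ω cosθ.
L cosφ = √(L² − r² sin²θ) = 0.19183 m.
|ω_rod| = r ω |cosθ| / √(L² − r² sin²θ) = 0.0486·288·0.42736/0.19183 = 31.179 rad/s.

31.2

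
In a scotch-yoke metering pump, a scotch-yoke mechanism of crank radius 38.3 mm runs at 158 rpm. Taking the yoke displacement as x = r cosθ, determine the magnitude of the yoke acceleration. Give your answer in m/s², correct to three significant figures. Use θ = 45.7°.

ω = 16.55 rad/s (from 158 rpm).
x = r cosθ ⇒ ẍ = −rω² cosθ (ω constant).
|a| = rω²|cosθ| = 0.0383·(16.55)²·|cos 45.7°| = 7.3229 m/s².

7.32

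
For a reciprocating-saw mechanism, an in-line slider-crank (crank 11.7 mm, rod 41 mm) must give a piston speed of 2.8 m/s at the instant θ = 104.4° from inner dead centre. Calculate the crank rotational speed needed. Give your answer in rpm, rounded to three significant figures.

2550

For an in-line slider-crank, |v_piston| = rω|sinθ|·[1 + r cosθ/√(L² − r² sin²θ)].
With r = 0.0117 m, L = 0.041 m, θ = 104.4°: the bracketed kinematic factor |dx/dθ| = 0.010496 m.
ω = v/|dx/dθ| = 2.8/0.010496 = 266.78 rad/s.
N = 60ω/(2π) = 2547.5 rpm.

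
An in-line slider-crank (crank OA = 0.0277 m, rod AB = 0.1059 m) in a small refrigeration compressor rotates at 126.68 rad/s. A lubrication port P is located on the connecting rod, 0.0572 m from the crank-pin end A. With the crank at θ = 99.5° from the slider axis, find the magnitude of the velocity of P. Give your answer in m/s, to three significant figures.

3.39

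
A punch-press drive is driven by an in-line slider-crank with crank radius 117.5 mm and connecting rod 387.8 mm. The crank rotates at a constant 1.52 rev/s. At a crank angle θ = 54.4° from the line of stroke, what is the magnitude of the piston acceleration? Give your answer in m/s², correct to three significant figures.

ω = 2π·1.52 = 9.55 rad/s
x(θ) = r cosθ + √(L² − r² sin²θ); with ω constant, a = ω²·d²x/dθ².
d²x/dθ² = −r cosθ − r²(cos2θ)/√u − r⁴ sin²2θ/(4u^{3/2}),  u = L² − r² sin²θ = 0.141261 m².
Substituting r = 0.1175 m, L = 0.3878 m, θ = 54.4°: d²x/dθ² = -0.057366 m.
a = ω²·d²x/dθ² = (9.55)²·(-0.057366) = -5.2324 m/s²;  |a| = 5.2324 m/s².

5.23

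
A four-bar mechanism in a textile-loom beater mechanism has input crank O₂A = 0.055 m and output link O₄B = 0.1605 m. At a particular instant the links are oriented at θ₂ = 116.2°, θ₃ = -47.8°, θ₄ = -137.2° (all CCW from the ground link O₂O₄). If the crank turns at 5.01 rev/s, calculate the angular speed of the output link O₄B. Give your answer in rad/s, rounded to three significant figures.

ω₂ = 31.48 rad/s (from 5.01 rev/s).
Differentiating the loop-closure r₂e^{iθ₂}+r₃e^{iθ₃}=r₁+r₄e^{iθ₄} gives r₂ω₂e^{iθ₂}+r₃ω₃e^{iθ₃}=r₄ω₄e^{iθ₄}.
Eliminating the other unknown: ω₄ = r₂ω₂ sin(θ₂−θ₃) / [r₄ sin(θ₄−θ₃)].
Numerator sine = +0.27564; denominator sine = -0.99995.
Result = 0.055·31.48·(+0.27564) / (0.1605·(-0.99995)) = -2.9735 rad/s; magnitude 2.9735 rad/s.

2.97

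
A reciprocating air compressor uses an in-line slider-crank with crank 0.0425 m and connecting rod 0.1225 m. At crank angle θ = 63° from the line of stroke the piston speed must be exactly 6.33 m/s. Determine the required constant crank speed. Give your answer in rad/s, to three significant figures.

For an in-line slider-crank, |v_piston| = rω|sinθ|·[1 + r cosθ/√(L² − r² sin²θ)].
With r = 0.0425 m, L = 0.1225 m, θ = 63°: the bracketed kinematic factor |dx/dθ| = 0.044139 m.
ω = v/|dx/dθ| = 6.33/0.044139 = 143.41 rad/s.

143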